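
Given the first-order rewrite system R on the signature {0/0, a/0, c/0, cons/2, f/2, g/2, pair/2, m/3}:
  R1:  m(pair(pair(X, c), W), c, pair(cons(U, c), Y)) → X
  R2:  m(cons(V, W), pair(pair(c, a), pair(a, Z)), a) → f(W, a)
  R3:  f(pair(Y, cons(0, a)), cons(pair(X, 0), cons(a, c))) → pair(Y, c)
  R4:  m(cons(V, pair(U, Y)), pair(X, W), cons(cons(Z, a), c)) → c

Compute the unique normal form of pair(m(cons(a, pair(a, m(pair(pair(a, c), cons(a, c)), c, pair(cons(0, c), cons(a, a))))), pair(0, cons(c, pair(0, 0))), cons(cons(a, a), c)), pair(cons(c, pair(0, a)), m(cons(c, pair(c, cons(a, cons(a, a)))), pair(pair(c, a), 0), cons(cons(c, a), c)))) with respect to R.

1. pair(m(cons(a, pair(a, m(pair(pair(a, c), cons(a, c)), c, pair(cons(0, c), cons(a, a))))), pair(0, cons(c, pair(0, 0))), cons(cons(a, a), c)), pair(cons(c, pair(0, a)), m(cons(c, pair(c, cons(a, cons(a, a)))), pair(pair(c, a), 0), cons(cons(c, a), c))))  →  pair(c, pair(cons(c, pair(0, a)), m(cons(c, pair(c, cons(a, cons(a, a)))), pair(pair(c, a), 0), cons(cons(c, a), c))))   [R4 at 1]
2. pair(c, pair(cons(c, pair(0, a)), m(cons(c, pair(c, cons(a, cons(a, a)))), pair(pair(c, a), 0), cons(cons(c, a), c))))  →  pair(c, pair(cons(c, pair(0, a)), c))   [R4 at 2.2]

pair(c, pair(cons(c, pair(0, a)), c))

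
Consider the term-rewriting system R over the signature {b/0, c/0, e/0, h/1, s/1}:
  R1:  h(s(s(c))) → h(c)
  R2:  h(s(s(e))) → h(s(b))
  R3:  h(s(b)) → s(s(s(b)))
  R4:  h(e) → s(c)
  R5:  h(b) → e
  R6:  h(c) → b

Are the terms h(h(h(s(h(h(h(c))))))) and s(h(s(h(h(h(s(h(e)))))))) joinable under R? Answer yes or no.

no — NF(t₁) = s(c), NF(t₂) = s(b)

Reduce t₁ = h(h(h(s(h(h(h(c))))))):
1. h(h(h(s(h(h(h(c)))))))  →  h(h(h(s(h(h(b))))))   [R6 at 1.1.1.1.1.1]
2. h(h(h(s(h(h(b))))))  →  h(h(h(s(h(e)))))   [R5 at 1.1.1.1.1]
3. h(h(h(s(h(e)))))  →  h(h(h(s(s(c)))))   [R4 at 1.1.1.1]
4. h(h(h(s(s(c)))))  →  h(h(h(c)))   [R1 at 1.1]
5. h(h(h(c)))  →  h(h(b))   [R6 at 1.1]
6. h(h(b))  →  h(e)   [R5 at 1]
7. h(e)  →  s(c)   [R4 at ε]

Reduce t₂ = s(h(s(h(h(h(s(h(e)))))))):
1. s(h(s(h(h(h(s(h(e))))))))  →  s(h(s(h(h(h(s(s(c))))))))   [R4 at 1.1.1.1.1.1.1]
2. s(h(s(h(h(h(s(s(c))))))))  →  s(h(s(h(h(h(c))))))   [R1 at 1.1.1.1.1]
3. s(h(s(h(h(h(c))))))  →  s(h(s(h(h(b)))))   [R6 at 1.1.1.1.1]
4. s(h(s(h(h(b)))))  →  s(h(s(h(e))))   [R5 at 1.1.1.1]
5. s(h(s(h(e))))  →  s(h(s(s(c))))   [R4 at 1.1.1]
6. s(h(s(s(c))))  →  s(h(c))   [R1 at 1]
7. s(h(c))  →  s(b)   [R6 at 1]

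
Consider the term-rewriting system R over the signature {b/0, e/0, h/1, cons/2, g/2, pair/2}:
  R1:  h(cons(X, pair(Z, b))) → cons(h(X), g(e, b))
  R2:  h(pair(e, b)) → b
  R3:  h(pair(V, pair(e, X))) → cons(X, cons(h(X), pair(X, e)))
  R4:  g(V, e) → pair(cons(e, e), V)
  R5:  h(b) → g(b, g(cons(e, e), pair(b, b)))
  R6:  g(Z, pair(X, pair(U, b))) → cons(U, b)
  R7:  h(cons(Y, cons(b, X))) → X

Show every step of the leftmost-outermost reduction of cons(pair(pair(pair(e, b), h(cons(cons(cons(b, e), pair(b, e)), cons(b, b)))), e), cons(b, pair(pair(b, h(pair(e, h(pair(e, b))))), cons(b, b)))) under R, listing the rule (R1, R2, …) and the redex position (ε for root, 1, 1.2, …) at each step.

cons(pair(pair(pair(e, b), b), e), cons(b, pair(pair(b, b), cons(b, b))))

1. cons(pair(pair(pair(e, b), h(cons(cons(cons(b, e), pair(b, e)), cons(b, b)))), e), cons(b, pair(pair(b, h(pair(e, h(pair(e, b))))), cons(b, b))))  →  cons(pair(pair(pair(e, b), b), e), cons(b, pair(pair(b, h(pair(e, h(pair(e, b))))), cons(b, b))))   [R7 at 1.1.2]
2. cons(pair(pair(pair(e, b), b), e), cons(b, pair(pair(b, h(pair(e, h(pair(e, b))))), cons(b, b))))  →  cons(pair(pair(pair(e, b), b), e), cons(b, pair(pair(b, h(pair(e, b))), cons(b, b))))   [R2 at 2.2.1.2.1.2]
3. cons(pair(pair(pair(e, b), b), e), cons(b, pair(pair(b, h(pair(e, b))), cons(b, b))))  →  cons(pair(pair(pair(e, b), b), e), cons(b, pair(pair(b, b), cons(b, b))))   [R2 at 2.2.1.2]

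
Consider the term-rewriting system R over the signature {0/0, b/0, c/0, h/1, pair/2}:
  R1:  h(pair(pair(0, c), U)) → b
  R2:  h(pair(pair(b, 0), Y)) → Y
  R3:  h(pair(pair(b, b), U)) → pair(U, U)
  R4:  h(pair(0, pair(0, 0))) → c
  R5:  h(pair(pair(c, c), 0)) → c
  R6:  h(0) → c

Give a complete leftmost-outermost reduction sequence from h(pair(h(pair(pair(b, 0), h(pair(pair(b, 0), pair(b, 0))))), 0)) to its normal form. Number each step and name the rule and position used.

1. h(pair(h(pair(pair(b, 0), h(pair(pair(b, 0), pair(b, 0))))), 0))  →  h(pair(h(pair(pair(b, 0), pair(b, 0))), 0))   [R2 at 1.1]
2. h(pair(h(pair(pair(b, 0), pair(b, 0))), 0))  →  h(pair(pair(b, 0), 0))   [R2 at 1.1]
3. h(pair(pair(b, 0), 0))  →  0   [R2 at ε]

0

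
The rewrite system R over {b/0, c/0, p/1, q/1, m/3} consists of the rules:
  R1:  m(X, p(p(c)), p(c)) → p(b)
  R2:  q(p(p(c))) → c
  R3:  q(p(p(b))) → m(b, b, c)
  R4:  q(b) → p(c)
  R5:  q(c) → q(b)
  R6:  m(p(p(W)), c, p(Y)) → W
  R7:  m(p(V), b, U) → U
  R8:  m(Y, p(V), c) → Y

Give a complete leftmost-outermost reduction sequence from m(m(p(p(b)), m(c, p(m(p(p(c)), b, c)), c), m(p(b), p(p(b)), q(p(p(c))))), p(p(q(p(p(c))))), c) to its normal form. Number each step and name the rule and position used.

b

1. m(m(p(p(b)), m(c, p(m(p(p(c)), b, c)), c), m(p(b), p(p(b)), q(p(p(c))))), p(p(q(p(p(c))))), c)  →  m(p(p(b)), m(c, p(m(p(p(c)), b, c)), c), m(p(b), p(p(b)), q(p(p(c)))))   [R8 at ε]
2. m(p(p(b)), m(c, p(m(p(p(c)), b, c)), c), m(p(b), p(p(b)), q(p(p(c)))))  →  m(p(p(b)), c, m(p(b), p(p(b)), q(p(p(c)))))   [R8 at 2]
3. m(p(p(b)), c, m(p(b), p(p(b)), q(p(p(c)))))  →  m(p(p(b)), c, m(p(b), p(p(b)), c))   [R2 at 3.3]
4. m(p(p(b)), c, m(p(b), p(p(b)), c))  →  m(p(p(b)), c, p(b))   [R8 at 3]
5. m(p(p(b)), c, p(b))  →  b   [R6 at ε]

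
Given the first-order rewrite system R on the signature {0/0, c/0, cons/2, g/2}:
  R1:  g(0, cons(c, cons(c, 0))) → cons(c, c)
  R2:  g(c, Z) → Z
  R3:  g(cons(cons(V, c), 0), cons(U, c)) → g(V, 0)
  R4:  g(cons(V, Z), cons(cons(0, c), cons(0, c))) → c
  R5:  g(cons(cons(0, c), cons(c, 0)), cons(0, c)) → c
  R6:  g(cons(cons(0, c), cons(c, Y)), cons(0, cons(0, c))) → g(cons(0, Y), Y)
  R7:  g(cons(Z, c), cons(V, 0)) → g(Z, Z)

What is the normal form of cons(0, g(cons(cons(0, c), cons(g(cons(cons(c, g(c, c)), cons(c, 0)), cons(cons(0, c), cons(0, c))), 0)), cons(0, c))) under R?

1. cons(0, g(cons(cons(0, c), cons(g(cons(cons(c, g(c, c)), cons(c, 0)), cons(cons(0, c), cons(0, c))), 0)), cons(0, c)))  →  cons(0, g(cons(cons(0, c), cons(c, 0)), cons(0, c)))   [R4 at 2.1.2.1]
2. cons(0, g(cons(cons(0, c), cons(c, 0)), cons(0, c)))  →  cons(0, c)   [R5 at 2]

cons(0, c)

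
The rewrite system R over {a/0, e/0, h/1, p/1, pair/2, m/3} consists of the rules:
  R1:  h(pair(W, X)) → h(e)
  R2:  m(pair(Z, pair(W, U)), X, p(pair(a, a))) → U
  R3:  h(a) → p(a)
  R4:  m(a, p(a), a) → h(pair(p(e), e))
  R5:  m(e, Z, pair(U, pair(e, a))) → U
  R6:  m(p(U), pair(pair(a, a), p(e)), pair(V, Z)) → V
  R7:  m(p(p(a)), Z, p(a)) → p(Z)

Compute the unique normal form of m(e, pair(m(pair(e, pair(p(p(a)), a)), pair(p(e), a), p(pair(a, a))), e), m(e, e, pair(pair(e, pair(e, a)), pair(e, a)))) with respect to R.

e

1. m(e, pair(m(pair(e, pair(p(p(a)), a)), pair(p(e), a), p(pair(a, a))), e), m(e, e, pair(pair(e, pair(e, a)), pair(e, a))))  →  m(e, pair(a, e), m(e, e, pair(pair(e, pair(e, a)), pair(e, a))))   [R2 at 2.1]
2. m(e, pair(a, e), m(e, e, pair(pair(e, pair(e, a)), pair(e, a))))  →  m(e, pair(a, e), pair(e, pair(e, a)))   [R5 at 3]
3. m(e, pair(a, e), pair(e, pair(e, a)))  →  e   [R5 at ε]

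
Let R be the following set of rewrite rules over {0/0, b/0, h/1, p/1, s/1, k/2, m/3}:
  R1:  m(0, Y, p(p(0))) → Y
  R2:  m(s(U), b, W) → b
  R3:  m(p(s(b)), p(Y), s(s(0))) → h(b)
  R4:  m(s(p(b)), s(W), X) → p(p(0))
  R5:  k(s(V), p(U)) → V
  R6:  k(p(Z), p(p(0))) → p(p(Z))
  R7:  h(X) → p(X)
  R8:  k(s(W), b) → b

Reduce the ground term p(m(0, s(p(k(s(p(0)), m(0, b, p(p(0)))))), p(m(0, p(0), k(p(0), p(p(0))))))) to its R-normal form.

1. p(m(0, s(p(k(s(p(0)), m(0, b, p(p(0)))))), p(m(0, p(0), k(p(0), p(p(0)))))))  →  p(m(0, s(p(k(s(p(0)), b))), p(m(0, p(0), k(p(0), p(p(0)))))))   [R1 at 1.2.1.1.2]
2. p(m(0, s(p(k(s(p(0)), b))), p(m(0, p(0), k(p(0), p(p(0)))))))  →  p(m(0, s(p(b)), p(m(0, p(0), k(p(0), p(p(0)))))))   [R8 at 1.2.1.1]
3. p(m(0, s(p(b)), p(m(0, p(0), k(p(0), p(p(0)))))))  →  p(m(0, s(p(b)), p(m(0, p(0), p(p(0))))))   [R6 at 1.3.1.3]
4. p(m(0, s(p(b)), p(m(0, p(0), p(p(0))))))  →  p(m(0, s(p(b)), p(p(0))))   [R1 at 1.3.1]
5. p(m(0, s(p(b)), p(p(0))))  →  p(s(p(b)))   [R1 at 1]

p(s(p(b)))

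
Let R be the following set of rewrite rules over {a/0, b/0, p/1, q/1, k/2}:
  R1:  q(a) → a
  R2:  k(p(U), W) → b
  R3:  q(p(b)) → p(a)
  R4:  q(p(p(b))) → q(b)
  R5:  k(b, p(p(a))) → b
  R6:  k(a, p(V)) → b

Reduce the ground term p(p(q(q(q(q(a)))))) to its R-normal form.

p(p(a))

1. p(p(q(q(q(q(a))))))  →  p(p(q(q(q(a)))))   [R1 at 1.1.1.1.1]
2. p(p(q(q(q(a)))))  →  p(p(q(q(a))))   [R1 at 1.1.1.1]
3. p(p(q(q(a))))  →  p(p(q(a)))   [R1 at 1.1.1]
4. p(p(q(a)))  →  p(p(a))   [R1 at 1.1]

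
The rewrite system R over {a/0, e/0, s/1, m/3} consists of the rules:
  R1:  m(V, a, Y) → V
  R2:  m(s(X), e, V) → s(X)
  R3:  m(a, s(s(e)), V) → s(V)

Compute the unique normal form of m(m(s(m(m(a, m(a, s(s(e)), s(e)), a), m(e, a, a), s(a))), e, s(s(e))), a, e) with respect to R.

s(s(a))

1. m(m(s(m(m(a, m(a, s(s(e)), s(e)), a), m(e, a, a), s(a))), e, s(s(e))), a, e)  →  m(s(m(m(a, m(a, s(s(e)), s(e)), a), m(e, a, a), s(a))), e, s(s(e)))   [R1 at ε]
2. m(s(m(m(a, m(a, s(s(e)), s(e)), a), m(e, a, a), s(a))), e, s(s(e)))  →  s(m(m(a, m(a, s(s(e)), s(e)), a), m(e, a, a), s(a)))   [R2 at ε]
3. s(m(m(a, m(a, s(s(e)), s(e)), a), m(e, a, a), s(a)))  →  s(m(m(a, s(s(e)), a), m(e, a, a), s(a)))   [R3 at 1.1.2]
4. s(m(m(a, s(s(e)), a), m(e, a, a), s(a)))  →  s(m(s(a), m(e, a, a), s(a)))   [R3 at 1.1]
5. s(m(s(a), m(e, a, a), s(a)))  →  s(m(s(a), e, s(a)))   [R1 at 1.2]
6. s(m(s(a), e, s(a)))  →  s(s(a))   [R2 at 1]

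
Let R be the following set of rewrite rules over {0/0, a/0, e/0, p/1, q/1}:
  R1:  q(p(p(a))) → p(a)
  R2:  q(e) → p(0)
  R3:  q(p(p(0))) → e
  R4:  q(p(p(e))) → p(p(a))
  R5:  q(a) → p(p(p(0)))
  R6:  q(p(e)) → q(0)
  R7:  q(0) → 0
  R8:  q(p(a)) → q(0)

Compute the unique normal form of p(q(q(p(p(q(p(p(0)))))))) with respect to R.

p(p(a))

1. p(q(q(p(p(q(p(p(0))))))))  →  p(q(q(p(p(e)))))   [R3 at 1.1.1.1.1]
2. p(q(q(p(p(e)))))  →  p(q(p(p(a))))   [R4 at 1.1]
3. p(q(p(p(a))))  →  p(p(a))   [R1 at 1]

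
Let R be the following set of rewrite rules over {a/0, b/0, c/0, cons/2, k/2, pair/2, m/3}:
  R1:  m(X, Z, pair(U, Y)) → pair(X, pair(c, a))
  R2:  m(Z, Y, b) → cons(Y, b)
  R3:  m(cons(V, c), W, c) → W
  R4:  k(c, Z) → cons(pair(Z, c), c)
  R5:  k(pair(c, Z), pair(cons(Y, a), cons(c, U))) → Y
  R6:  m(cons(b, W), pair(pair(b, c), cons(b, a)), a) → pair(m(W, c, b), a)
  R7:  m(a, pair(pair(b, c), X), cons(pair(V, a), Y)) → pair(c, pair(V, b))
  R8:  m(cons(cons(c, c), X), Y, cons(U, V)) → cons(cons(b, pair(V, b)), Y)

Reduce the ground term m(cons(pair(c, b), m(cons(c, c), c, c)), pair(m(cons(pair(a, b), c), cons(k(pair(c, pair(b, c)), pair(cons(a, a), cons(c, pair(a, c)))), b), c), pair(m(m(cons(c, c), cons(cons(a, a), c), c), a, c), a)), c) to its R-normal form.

1. m(cons(pair(c, b), m(cons(c, c), c, c)), pair(m(cons(pair(a, b), c), cons(k(pair(c, pair(b, c)), pair(cons(a, a), cons(c, pair(a, c)))), b), c), pair(m(m(cons(c, c), cons(cons(a, a), c), c), a, c), a)), c)  →  m(cons(pair(c, b), c), pair(m(cons(pair(a, b), c), cons(k(pair(c, pair(b, c)), pair(cons(a, a), cons(c, pair(a, c)))), b), c), pair(m(m(cons(c, c), cons(cons(a, a), c), c), a, c), a)), c)   [R3 at 1.2]
2. m(cons(pair(c, b), c), pair(m(cons(pair(a, b), c), cons(k(pair(c, pair(b, c)), pair(cons(a, a), cons(c, pair(a, c)))), b), c), pair(m(m(cons(c, c), cons(cons(a, a), c), c), a, c), a)), c)  →  pair(m(cons(pair(a, b), c), cons(k(pair(c, pair(b, c)), pair(cons(a, a), cons(c, pair(a, c)))), b), c), pair(m(m(cons(c, c), cons(cons(a, a), c), c), a, c), a))   [R3 at ε]
3. pair(m(cons(pair(a, b), c), cons(k(pair(c, pair(b, c)), pair(cons(a, a), cons(c, pair(a, c)))), b), c), pair(m(m(cons(c, c), cons(cons(a, a), c), c), a, c), a))  →  pair(cons(k(pair(c, pair(b, c)), pair(cons(a, a), cons(c, pair(a, c)))), b), pair(m(m(cons(c, c), cons(cons(a, a), c), c), a, c), a))   [R3 at 1]
4. pair(cons(k(pair(c, pair(b, c)), pair(cons(a, a), cons(c, pair(a, c)))), b), pair(m(m(cons(c, c), cons(cons(a, a), c), c), a, c), a))  →  pair(cons(a, b), pair(m(m(cons(c, c), cons(cons(a, a), c), c), a, c), a))   [R5 at 1.1]
5. pair(cons(a, b), pair(m(m(cons(c, c), cons(cons(a, a), c), c), a, c), a))  →  pair(cons(a, b), pair(m(cons(cons(a, a), c), a, c), a))   [R3 at 2.1.1]
6. pair(cons(a, b), pair(m(cons(cons(a, a), c), a, c), a))  →  pair(cons(a, b), pair(a, a))   [R3 at 2.1]

pair(cons(a, b), pair(a, a))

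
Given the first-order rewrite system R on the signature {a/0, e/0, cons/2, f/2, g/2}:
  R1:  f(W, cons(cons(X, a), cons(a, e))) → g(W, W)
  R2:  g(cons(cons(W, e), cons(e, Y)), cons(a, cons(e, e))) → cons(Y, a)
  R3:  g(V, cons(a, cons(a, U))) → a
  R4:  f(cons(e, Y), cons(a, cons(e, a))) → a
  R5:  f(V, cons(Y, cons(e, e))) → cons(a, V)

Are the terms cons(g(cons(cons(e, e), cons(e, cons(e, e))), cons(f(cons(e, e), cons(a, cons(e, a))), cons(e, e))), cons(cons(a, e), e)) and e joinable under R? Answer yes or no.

Reduce t₁ = cons(g(cons(cons(e, e), cons(e, cons(e, e))), cons(f(cons(e, e), cons(a, cons(e, a))), cons(e, e))), cons(cons(a, e), e)):
1. cons(g(cons(cons(e, e), cons(e, cons(e, e))), cons(f(cons(e, e), cons(a, cons(e, a))), cons(e, e))), cons(cons(a, e), e))  →  cons(g(cons(cons(e, e), cons(e, cons(e, e))), cons(a, cons(e, e))), cons(cons(a, e), e))   [R4 at 1.2.1]
2. cons(g(cons(cons(e, e), cons(e, cons(e, e))), cons(a, cons(e, e))), cons(cons(a, e), e))  →  cons(cons(cons(e, e), a), cons(cons(a, e), e))   [R2 at 1]

Reduce t₂ = e:

no — NF(t₁) = cons(cons(cons(e, e), a), cons(cons(a, e), e)), NF(t₂) = e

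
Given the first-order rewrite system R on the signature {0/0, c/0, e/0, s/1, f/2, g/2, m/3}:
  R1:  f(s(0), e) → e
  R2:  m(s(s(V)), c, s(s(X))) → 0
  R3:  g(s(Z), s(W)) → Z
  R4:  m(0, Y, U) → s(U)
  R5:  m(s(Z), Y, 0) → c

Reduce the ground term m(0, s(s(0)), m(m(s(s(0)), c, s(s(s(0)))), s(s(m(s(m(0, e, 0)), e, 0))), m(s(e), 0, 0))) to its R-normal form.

s(s(c))

1. m(0, s(s(0)), m(m(s(s(0)), c, s(s(s(0)))), s(s(m(s(m(0, e, 0)), e, 0))), m(s(e), 0, 0)))  →  s(m(m(s(s(0)), c, s(s(s(0)))), s(s(m(s(m(0, e, 0)), e, 0))), m(s(e), 0, 0)))   [R4 at ε]
2. s(m(m(s(s(0)), c, s(s(s(0)))), s(s(m(s(m(0, e, 0)), e, 0))), m(s(e), 0, 0)))  →  s(m(0, s(s(m(s(m(0, e, 0)), e, 0))), m(s(e), 0, 0)))   [R2 at 1.1]
3. s(m(0, s(s(m(s(m(0, e, 0)), e, 0))), m(s(e), 0, 0)))  →  s(s(m(s(e), 0, 0)))   [R4 at 1]
4. s(s(m(s(e), 0, 0)))  →  s(s(c))   [R5 at 1.1]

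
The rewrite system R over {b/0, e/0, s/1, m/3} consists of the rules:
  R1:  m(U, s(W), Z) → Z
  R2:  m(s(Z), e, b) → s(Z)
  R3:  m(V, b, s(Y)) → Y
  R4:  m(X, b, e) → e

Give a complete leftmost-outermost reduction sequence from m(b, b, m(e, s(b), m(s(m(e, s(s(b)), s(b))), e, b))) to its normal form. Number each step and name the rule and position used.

1. m(b, b, m(e, s(b), m(s(m(e, s(s(b)), s(b))), e, b)))  →  m(b, b, m(s(m(e, s(s(b)), s(b))), e, b))   [R1 at 3]
2. m(b, b, m(s(m(e, s(s(b)), s(b))), e, b))  →  m(b, b, s(m(e, s(s(b)), s(b))))   [R2 at 3]
3. m(b, b, s(m(e, s(s(b)), s(b))))  →  m(e, s(s(b)), s(b))   [R3 at ε]
4. m(e, s(s(b)), s(b))  →  s(b)   [R1 at ε]

s(b)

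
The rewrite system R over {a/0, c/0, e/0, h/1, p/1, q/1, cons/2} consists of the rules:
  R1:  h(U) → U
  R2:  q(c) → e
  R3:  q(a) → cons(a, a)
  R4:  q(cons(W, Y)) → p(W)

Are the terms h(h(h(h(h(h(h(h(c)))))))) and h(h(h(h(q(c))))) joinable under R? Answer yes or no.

no — NF(t₁) = c, NF(t₂) = e

Reduce t₁ = h(h(h(h(h(h(h(h(c)))))))):
1. h(h(h(h(h(h(h(h(c))))))))  →  h(h(h(h(h(h(h(c)))))))   [R1 at ε]
2. h(h(h(h(h(h(h(c)))))))  →  h(h(h(h(h(h(c))))))   [R1 at ε]
3. h(h(h(h(h(h(c))))))  →  h(h(h(h(h(c)))))   [R1 at ε]
4. h(h(h(h(h(c)))))  →  h(h(h(h(c))))   [R1 at ε]
5. h(h(h(h(c))))  →  h(h(h(c)))   [R1 at ε]
6. h(h(h(c)))  →  h(h(c))   [R1 at ε]
7. h(h(c))  →  h(c)   [R1 at ε]
8. h(c)  →  c   [R1 at ε]

Reduce t₂ = h(h(h(h(q(c))))):
1. h(h(h(h(q(c)))))  →  h(h(h(q(c))))   [R1 at ε]
2. h(h(h(q(c))))  →  h(h(q(c)))   [R1 at ε]
3. h(h(q(c)))  →  h(q(c))   [R1 at ε]
4. h(q(c))  →  q(c)   [R1 at ε]
5. q(c)  →  e   [R2 at ε]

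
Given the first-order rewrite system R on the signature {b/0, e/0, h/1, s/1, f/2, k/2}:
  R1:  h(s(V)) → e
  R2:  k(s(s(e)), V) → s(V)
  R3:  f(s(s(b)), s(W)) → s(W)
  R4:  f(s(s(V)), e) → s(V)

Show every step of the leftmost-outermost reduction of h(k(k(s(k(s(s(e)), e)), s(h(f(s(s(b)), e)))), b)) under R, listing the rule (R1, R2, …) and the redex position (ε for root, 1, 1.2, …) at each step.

e

1. h(k(k(s(k(s(s(e)), e)), s(h(f(s(s(b)), e)))), b))  →  h(k(k(s(s(e)), s(h(f(s(s(b)), e)))), b))   [R2 at 1.1.1.1]
2. h(k(k(s(s(e)), s(h(f(s(s(b)), e)))), b))  →  h(k(s(s(h(f(s(s(b)), e)))), b))   [R2 at 1.1]
3. h(k(s(s(h(f(s(s(b)), e)))), b))  →  h(k(s(s(h(s(b)))), b))   [R4 at 1.1.1.1.1]
4. h(k(s(s(h(s(b)))), b))  →  h(k(s(s(e)), b))   [R1 at 1.1.1.1]
5. h(k(s(s(e)), b))  →  h(s(b))   [R2 at 1]
6. h(s(b))  →  e   [R1 at ε]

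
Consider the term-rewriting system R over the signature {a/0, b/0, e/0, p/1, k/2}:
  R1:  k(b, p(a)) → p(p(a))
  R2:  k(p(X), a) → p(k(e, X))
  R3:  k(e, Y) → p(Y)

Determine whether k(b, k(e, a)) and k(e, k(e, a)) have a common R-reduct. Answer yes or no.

yes — NF(t₁) = p(p(a)), NF(t₂) = p(p(a))

Reduce t₁ = k(b, k(e, a)):
1. k(b, k(e, a))  →  k(b, p(a))   [R3 at 2]
2. k(b, p(a))  →  p(p(a))   [R1 at ε]

Reduce t₂ = k(e, k(e, a)):
1. k(e, k(e, a))  →  p(k(e, a))   [R3 at ε]
2. p(k(e, a))  →  p(p(a))   [R3 at 1]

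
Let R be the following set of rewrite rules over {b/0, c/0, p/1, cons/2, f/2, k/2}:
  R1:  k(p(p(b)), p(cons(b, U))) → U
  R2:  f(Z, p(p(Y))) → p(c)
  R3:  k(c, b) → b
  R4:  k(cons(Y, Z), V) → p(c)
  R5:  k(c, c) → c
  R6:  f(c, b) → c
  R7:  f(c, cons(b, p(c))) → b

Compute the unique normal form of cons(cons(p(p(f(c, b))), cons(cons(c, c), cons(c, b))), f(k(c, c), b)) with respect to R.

cons(cons(p(p(c)), cons(cons(c, c), cons(c, b))), c)

1. cons(cons(p(p(f(c, b))), cons(cons(c, c), cons(c, b))), f(k(c, c), b))  →  cons(cons(p(p(c)), cons(cons(c, c), cons(c, b))), f(k(c, c), b))   [R6 at 1.1.1.1]
2. cons(cons(p(p(c)), cons(cons(c, c), cons(c, b))), f(k(c, c), b))  →  cons(cons(p(p(c)), cons(cons(c, c), cons(c, b))), f(c, b))   [R5 at 2.1]
3. cons(cons(p(p(c)), cons(cons(c, c), cons(c, b))), f(c, b))  →  cons(cons(p(p(c)), cons(cons(c, c), cons(c, b))), c)   [R6 at 2]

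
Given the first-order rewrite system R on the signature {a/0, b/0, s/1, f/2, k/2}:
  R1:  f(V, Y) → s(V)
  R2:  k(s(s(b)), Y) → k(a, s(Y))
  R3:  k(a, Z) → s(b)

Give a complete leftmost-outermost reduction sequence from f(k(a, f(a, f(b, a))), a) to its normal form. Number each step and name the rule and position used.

s(s(b))

1. f(k(a, f(a, f(b, a))), a)  →  s(k(a, f(a, f(b, a))))   [R1 at ε]
2. s(k(a, f(a, f(b, a))))  →  s(s(b))   [R3 at 1]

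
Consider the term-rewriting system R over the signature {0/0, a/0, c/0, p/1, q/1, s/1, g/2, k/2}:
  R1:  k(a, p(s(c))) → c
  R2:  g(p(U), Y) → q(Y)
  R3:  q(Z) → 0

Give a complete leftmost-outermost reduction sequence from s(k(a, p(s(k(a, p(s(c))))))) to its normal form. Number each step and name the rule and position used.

1. s(k(a, p(s(k(a, p(s(c)))))))  →  s(k(a, p(s(c))))   [R1 at 1.2.1.1]
2. s(k(a, p(s(c))))  →  s(c)   [R1 at 1]

s(c)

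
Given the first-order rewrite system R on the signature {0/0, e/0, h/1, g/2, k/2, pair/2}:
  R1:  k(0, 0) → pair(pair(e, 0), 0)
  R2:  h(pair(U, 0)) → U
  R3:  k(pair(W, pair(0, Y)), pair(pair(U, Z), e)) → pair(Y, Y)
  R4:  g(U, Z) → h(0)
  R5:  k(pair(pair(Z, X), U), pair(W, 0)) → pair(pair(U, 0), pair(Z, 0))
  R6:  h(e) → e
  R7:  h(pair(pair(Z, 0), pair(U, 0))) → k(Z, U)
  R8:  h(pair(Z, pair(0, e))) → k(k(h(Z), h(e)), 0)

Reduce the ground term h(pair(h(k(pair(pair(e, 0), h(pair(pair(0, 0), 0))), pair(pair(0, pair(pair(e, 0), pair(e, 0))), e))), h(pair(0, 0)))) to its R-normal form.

0

1. h(pair(h(k(pair(pair(e, 0), h(pair(pair(0, 0), 0))), pair(pair(0, pair(pair(e, 0), pair(e, 0))), e))), h(pair(0, 0))))  →  h(pair(h(k(pair(pair(e, 0), pair(0, 0)), pair(pair(0, pair(pair(e, 0), pair(e, 0))), e))), h(pair(0, 0))))   [R2 at 1.1.1.1.2]
2. h(pair(h(k(pair(pair(e, 0), pair(0, 0)), pair(pair(0, pair(pair(e, 0), pair(e, 0))), e))), h(pair(0, 0))))  →  h(pair(h(pair(0, 0)), h(pair(0, 0))))   [R3 at 1.1.1]
3. h(pair(h(pair(0, 0)), h(pair(0, 0))))  →  h(pair(0, h(pair(0, 0))))   [R2 at 1.1]
4. h(pair(0, h(pair(0, 0))))  →  h(pair(0, 0))   [R2 at 1.2]
5. h(pair(0, 0))  →  0   [R2 at ε]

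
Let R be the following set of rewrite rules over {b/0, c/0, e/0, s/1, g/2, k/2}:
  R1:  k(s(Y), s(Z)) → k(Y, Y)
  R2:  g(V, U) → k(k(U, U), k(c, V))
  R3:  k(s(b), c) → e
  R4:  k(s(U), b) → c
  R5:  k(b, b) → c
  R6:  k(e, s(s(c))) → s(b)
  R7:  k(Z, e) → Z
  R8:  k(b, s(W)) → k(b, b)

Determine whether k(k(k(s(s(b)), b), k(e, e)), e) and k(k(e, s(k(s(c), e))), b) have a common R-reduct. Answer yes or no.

yes — NF(t₁) = c, NF(t₂) = c

Reduce t₁ = k(k(k(s(s(b)), b), k(e, e)), e):
1. k(k(k(s(s(b)), b), k(e, e)), e)  →  k(k(s(s(b)), b), k(e, e))   [R7 at ε]
2. k(k(s(s(b)), b), k(e, e))  →  k(c, k(e, e))   [R4 at 1]
3. k(c, k(e, e))  →  k(c, e)   [R7 at 2]
4. k(c, e)  →  c   [R7 at ε]

Reduce t₂ = k(k(e, s(k(s(c), e))), b):
1. k(k(e, s(k(s(c), e))), b)  →  k(k(e, s(s(c))), b)   [R7 at 1.2.1]
2. k(k(e, s(s(c))), b)  →  k(s(b), b)   [R6 at 1]
3. k(s(b), b)  →  c   [R4 at ε]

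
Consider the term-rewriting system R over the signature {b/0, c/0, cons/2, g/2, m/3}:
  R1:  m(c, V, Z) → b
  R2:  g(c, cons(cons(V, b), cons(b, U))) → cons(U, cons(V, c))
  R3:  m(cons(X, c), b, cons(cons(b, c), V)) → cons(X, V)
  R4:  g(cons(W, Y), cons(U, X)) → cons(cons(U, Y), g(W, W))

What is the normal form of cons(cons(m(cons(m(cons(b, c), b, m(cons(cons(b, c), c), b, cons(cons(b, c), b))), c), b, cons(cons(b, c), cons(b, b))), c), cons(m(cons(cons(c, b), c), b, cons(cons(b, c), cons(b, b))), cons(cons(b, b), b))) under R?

cons(cons(cons(cons(b, b), cons(b, b)), c), cons(cons(cons(c, b), cons(b, b)), cons(cons(b, b), b)))

1. cons(cons(m(cons(m(cons(b, c), b, m(cons(cons(b, c), c), b, cons(cons(b, c), b))), c), b, cons(cons(b, c), cons(b, b))), c), cons(m(cons(cons(c, b), c), b, cons(cons(b, c), cons(b, b))), cons(cons(b, b), b)))  →  cons(cons(cons(m(cons(b, c), b, m(cons(cons(b, c), c), b, cons(cons(b, c), b))), cons(b, b)), c), cons(m(cons(cons(c, b), c), b, cons(cons(b, c), cons(b, b))), cons(cons(b, b), b)))   [R3 at 1.1]
2. cons(cons(cons(m(cons(b, c), b, m(cons(cons(b, c), c), b, cons(cons(b, c), b))), cons(b, b)), c), cons(m(cons(cons(c, b), c), b, cons(cons(b, c), cons(b, b))), cons(cons(b, b), b)))  →  cons(cons(cons(m(cons(b, c), b, cons(cons(b, c), b)), cons(b, b)), c), cons(m(cons(cons(c, b), c), b, cons(cons(b, c), cons(b, b))), cons(cons(b, b), b)))   [R3 at 1.1.1.3]
3. cons(cons(cons(m(cons(b, c), b, cons(cons(b, c), b)), cons(b, b)), c), cons(m(cons(cons(c, b), c), b, cons(cons(b, c), cons(b, b))), cons(cons(b, b), b)))  →  cons(cons(cons(cons(b, b), cons(b, b)), c), cons(m(cons(cons(c, b), c), b, cons(cons(b, c), cons(b, b))), cons(cons(b, b), b)))   [R3 at 1.1.1]
4. cons(cons(cons(cons(b, b), cons(b, b)), c), cons(m(cons(cons(c, b), c), b, cons(cons(b, c), cons(b, b))), cons(cons(b, b), b)))  →  cons(cons(cons(cons(b, b), cons(b, b)), c), cons(cons(cons(c, b), cons(b, b)), cons(cons(b, b), b)))   [R3 at 2.1]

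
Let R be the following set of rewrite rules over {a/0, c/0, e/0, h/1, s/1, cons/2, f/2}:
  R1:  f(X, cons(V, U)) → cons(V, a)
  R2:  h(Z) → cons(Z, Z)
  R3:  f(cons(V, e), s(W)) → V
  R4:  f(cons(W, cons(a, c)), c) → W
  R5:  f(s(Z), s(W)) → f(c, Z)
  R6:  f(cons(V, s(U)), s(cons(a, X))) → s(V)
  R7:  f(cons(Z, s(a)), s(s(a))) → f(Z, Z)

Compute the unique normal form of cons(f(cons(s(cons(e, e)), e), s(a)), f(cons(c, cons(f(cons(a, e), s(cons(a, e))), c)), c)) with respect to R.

1. cons(f(cons(s(cons(e, e)), e), s(a)), f(cons(c, cons(f(cons(a, e), s(cons(a, e))), c)), c))  →  cons(s(cons(e, e)), f(cons(c, cons(f(cons(a, e), s(cons(a, e))), c)), c))   [R3 at 1]
2. cons(s(cons(e, e)), f(cons(c, cons(f(cons(a, e), s(cons(a, e))), c)), c))  →  cons(s(cons(e, e)), f(cons(c, cons(a, c)), c))   [R3 at 2.1.2.1]
3. cons(s(cons(e, e)), f(cons(c, cons(a, c)), c))  →  cons(s(cons(e, e)), c)   [R4 at 2]

cons(s(cons(e, e)), c)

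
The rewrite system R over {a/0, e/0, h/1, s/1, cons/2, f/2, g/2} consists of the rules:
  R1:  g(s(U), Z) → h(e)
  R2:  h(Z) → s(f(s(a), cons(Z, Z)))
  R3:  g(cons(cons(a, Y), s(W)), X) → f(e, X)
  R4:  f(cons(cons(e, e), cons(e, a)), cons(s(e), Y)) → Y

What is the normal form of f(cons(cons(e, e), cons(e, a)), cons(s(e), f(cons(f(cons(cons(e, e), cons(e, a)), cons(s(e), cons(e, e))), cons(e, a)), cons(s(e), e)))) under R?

e

1. f(cons(cons(e, e), cons(e, a)), cons(s(e), f(cons(f(cons(cons(e, e), cons(e, a)), cons(s(e), cons(e, e))), cons(e, a)), cons(s(e), e))))  →  f(cons(f(cons(cons(e, e), cons(e, a)), cons(s(e), cons(e, e))), cons(e, a)), cons(s(e), e))   [R4 at ε]
2. f(cons(f(cons(cons(e, e), cons(e, a)), cons(s(e), cons(e, e))), cons(e, a)), cons(s(e), e))  →  f(cons(cons(e, e), cons(e, a)), cons(s(e), e))   [R4 at 1.1]
3. f(cons(cons(e, e), cons(e, a)), cons(s(e), e))  →  e   [R4 at ε]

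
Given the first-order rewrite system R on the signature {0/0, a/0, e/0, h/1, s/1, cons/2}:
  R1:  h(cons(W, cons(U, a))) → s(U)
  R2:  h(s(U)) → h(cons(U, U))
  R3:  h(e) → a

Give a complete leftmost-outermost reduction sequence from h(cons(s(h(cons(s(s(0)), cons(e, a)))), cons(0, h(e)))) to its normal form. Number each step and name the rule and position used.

s(0)

1. h(cons(s(h(cons(s(s(0)), cons(e, a)))), cons(0, h(e))))  →  h(cons(s(s(e)), cons(0, h(e))))   [R1 at 1.1.1]
2. h(cons(s(s(e)), cons(0, h(e))))  →  h(cons(s(s(e)), cons(0, a)))   [R3 at 1.2.2]
3. h(cons(s(s(e)), cons(0, a)))  →  s(0)   [R1 at ε]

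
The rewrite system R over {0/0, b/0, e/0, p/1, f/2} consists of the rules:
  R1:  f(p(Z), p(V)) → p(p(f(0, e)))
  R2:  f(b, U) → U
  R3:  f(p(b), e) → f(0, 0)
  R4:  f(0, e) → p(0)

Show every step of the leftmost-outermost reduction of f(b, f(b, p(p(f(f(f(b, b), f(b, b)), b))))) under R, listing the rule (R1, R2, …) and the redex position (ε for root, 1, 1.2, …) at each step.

1. f(b, f(b, p(p(f(f(f(b, b), f(b, b)), b)))))  →  f(b, p(p(f(f(f(b, b), f(b, b)), b))))   [R2 at ε]
2. f(b, p(p(f(f(f(b, b), f(b, b)), b))))  →  p(p(f(f(f(b, b), f(b, b)), b)))   [R2 at ε]
3. p(p(f(f(f(b, b), f(b, b)), b)))  →  p(p(f(f(b, f(b, b)), b)))   [R2 at 1.1.1.1]
4. p(p(f(f(b, f(b, b)), b)))  →  p(p(f(f(b, b), b)))   [R2 at 1.1.1]
5. p(p(f(f(b, b), b)))  →  p(p(f(b, b)))   [R2 at 1.1.1]
6. p(p(f(b, b)))  →  p(p(b))   [R2 at 1.1]

p(p(b))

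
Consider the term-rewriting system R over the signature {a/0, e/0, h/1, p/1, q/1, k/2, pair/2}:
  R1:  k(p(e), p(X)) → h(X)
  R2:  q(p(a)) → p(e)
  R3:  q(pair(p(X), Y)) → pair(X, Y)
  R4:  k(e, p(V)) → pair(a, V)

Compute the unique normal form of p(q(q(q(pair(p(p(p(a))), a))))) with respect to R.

1. p(q(q(q(pair(p(p(p(a))), a)))))  →  p(q(q(pair(p(p(a)), a))))   [R3 at 1.1.1]
2. p(q(q(pair(p(p(a)), a))))  →  p(q(pair(p(a), a)))   [R3 at 1.1]
3. p(q(pair(p(a), a)))  →  p(pair(a, a))   [R3 at 1]

p(pair(a, a))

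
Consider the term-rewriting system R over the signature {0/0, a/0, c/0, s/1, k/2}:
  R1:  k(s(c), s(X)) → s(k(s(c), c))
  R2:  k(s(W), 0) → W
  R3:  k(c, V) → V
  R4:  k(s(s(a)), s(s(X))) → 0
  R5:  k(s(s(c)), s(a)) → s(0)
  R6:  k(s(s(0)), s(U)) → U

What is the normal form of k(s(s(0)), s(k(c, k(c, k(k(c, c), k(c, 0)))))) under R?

0

1. k(s(s(0)), s(k(c, k(c, k(k(c, c), k(c, 0))))))  →  k(c, k(c, k(k(c, c), k(c, 0))))   [R6 at ε]
2. k(c, k(c, k(k(c, c), k(c, 0))))  →  k(c, k(k(c, c), k(c, 0)))   [R3 at ε]
3. k(c, k(k(c, c), k(c, 0)))  →  k(k(c, c), k(c, 0))   [R3 at ε]
4. k(k(c, c), k(c, 0))  →  k(c, k(c, 0))   [R3 at 1]
5. k(c, k(c, 0))  →  k(c, 0)   [R3 at ε]
6. k(c, 0)  →  0   [R3 at ε]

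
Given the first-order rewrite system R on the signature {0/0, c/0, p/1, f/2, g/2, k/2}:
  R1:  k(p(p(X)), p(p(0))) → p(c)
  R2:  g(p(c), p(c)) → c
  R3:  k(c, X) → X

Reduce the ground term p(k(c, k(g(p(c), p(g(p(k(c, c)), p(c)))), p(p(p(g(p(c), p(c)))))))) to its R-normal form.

1. p(k(c, k(g(p(c), p(g(p(k(c, c)), p(c)))), p(p(p(g(p(c), p(c))))))))  →  p(k(g(p(c), p(g(p(k(c, c)), p(c)))), p(p(p(g(p(c), p(c)))))))   [R3 at 1]
2. p(k(g(p(c), p(g(p(k(c, c)), p(c)))), p(p(p(g(p(c), p(c)))))))  →  p(k(g(p(c), p(g(p(c), p(c)))), p(p(p(g(p(c), p(c)))))))   [R3 at 1.1.2.1.1.1]
3. p(k(g(p(c), p(g(p(c), p(c)))), p(p(p(g(p(c), p(c)))))))  →  p(k(g(p(c), p(c)), p(p(p(g(p(c), p(c)))))))   [R2 at 1.1.2.1]
4. p(k(g(p(c), p(c)), p(p(p(g(p(c), p(c)))))))  →  p(k(c, p(p(p(g(p(c), p(c)))))))   [R2 at 1.1]
5. p(k(c, p(p(p(g(p(c), p(c)))))))  →  p(p(p(p(g(p(c), p(c))))))   [R3 at 1]
6. p(p(p(p(g(p(c), p(c))))))  →  p(p(p(p(c))))   [R2 at 1.1.1.1]

p(p(p(p(c))))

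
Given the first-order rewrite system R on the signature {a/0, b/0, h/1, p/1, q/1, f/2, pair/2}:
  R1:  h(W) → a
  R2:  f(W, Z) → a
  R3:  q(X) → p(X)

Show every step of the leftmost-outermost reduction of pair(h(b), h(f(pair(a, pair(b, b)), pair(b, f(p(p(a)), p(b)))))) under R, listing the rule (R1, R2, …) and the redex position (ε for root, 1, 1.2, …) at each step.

1. pair(h(b), h(f(pair(a, pair(b, b)), pair(b, f(p(p(a)), p(b))))))  →  pair(a, h(f(pair(a, pair(b, b)), pair(b, f(p(p(a)), p(b))))))   [R1 at 1]
2. pair(a, h(f(pair(a, pair(b, b)), pair(b, f(p(p(a)), p(b))))))  →  pair(a, a)   [R1 at 2]

pair(a, a)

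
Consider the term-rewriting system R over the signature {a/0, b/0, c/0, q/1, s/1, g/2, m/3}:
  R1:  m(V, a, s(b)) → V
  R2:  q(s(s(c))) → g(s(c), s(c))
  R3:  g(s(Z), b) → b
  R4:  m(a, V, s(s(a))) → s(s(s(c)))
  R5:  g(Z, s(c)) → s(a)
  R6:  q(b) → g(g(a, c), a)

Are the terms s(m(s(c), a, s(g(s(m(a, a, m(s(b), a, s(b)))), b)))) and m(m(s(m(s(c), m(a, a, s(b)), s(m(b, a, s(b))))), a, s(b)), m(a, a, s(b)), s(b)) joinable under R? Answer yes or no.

yes — NF(t₁) = s(s(c)), NF(t₂) = s(s(c))

Reduce t₁ = s(m(s(c), a, s(g(s(m(a, a, m(s(b), a, s(b)))), b)))):
1. s(m(s(c), a, s(g(s(m(a, a, m(s(b), a, s(b)))), b))))  →  s(m(s(c), a, s(b)))   [R3 at 1.3.1]
2. s(m(s(c), a, s(b)))  →  s(s(c))   [R1 at 1]

Reduce t₂ = m(m(s(m(s(c), m(a, a, s(b)), s(m(b, a, s(b))))), a, s(b)), m(a, a, s(b)), s(b)):
1. m(m(s(m(s(c), m(a, a, s(b)), s(m(b, a, s(b))))), a, s(b)), m(a, a, s(b)), s(b))  →  m(s(m(s(c), m(a, a, s(b)), s(m(b, a, s(b))))), m(a, a, s(b)), s(b))   [R1 at 1]
2. m(s(m(s(c), m(a, a, s(b)), s(m(b, a, s(b))))), m(a, a, s(b)), s(b))  →  m(s(m(s(c), a, s(m(b, a, s(b))))), m(a, a, s(b)), s(b))   [R1 at 1.1.2]
3. m(s(m(s(c), a, s(m(b, a, s(b))))), m(a, a, s(b)), s(b))  →  m(s(m(s(c), a, s(b))), m(a, a, s(b)), s(b))   [R1 at 1.1.3.1]
4. m(s(m(s(c), a, s(b))), m(a, a, s(b)), s(b))  →  m(s(s(c)), m(a, a, s(b)), s(b))   [R1 at 1.1]
5. m(s(s(c)), m(a, a, s(b)), s(b))  →  m(s(s(c)), a, s(b))   [R1 at 2]
6. m(s(s(c)), a, s(b))  →  s(s(c))   [R1 at ε]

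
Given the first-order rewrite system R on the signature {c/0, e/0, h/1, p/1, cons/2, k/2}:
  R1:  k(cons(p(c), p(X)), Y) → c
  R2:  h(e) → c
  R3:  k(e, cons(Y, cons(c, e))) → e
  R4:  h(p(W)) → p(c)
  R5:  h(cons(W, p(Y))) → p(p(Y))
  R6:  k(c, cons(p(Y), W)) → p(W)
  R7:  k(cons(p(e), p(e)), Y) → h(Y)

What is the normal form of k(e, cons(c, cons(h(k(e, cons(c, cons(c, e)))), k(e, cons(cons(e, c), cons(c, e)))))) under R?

e

1. k(e, cons(c, cons(h(k(e, cons(c, cons(c, e)))), k(e, cons(cons(e, c), cons(c, e))))))  →  k(e, cons(c, cons(h(e), k(e, cons(cons(e, c), cons(c, e))))))   [R3 at 2.2.1.1]
2. k(e, cons(c, cons(h(e), k(e, cons(cons(e, c), cons(c, e))))))  →  k(e, cons(c, cons(c, k(e, cons(cons(e, c), cons(c, e))))))   [R2 at 2.2.1]
3. k(e, cons(c, cons(c, k(e, cons(cons(e, c), cons(c, e))))))  →  k(e, cons(c, cons(c, e)))   [R3 at 2.2.2]
4. k(e, cons(c, cons(c, e)))  →  e   [R3 at ε]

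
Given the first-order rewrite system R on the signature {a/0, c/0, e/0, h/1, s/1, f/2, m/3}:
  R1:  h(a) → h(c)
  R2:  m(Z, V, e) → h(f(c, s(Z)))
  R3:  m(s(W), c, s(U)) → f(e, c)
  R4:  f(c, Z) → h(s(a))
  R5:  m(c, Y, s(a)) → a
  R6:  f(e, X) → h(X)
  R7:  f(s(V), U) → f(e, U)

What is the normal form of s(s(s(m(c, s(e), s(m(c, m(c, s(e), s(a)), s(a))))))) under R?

1. s(s(s(m(c, s(e), s(m(c, m(c, s(e), s(a)), s(a)))))))  →  s(s(s(m(c, s(e), s(a)))))   [R5 at 1.1.1.3.1]
2. s(s(s(m(c, s(e), s(a)))))  →  s(s(s(a)))   [R5 at 1.1.1]

s(s(s(a)))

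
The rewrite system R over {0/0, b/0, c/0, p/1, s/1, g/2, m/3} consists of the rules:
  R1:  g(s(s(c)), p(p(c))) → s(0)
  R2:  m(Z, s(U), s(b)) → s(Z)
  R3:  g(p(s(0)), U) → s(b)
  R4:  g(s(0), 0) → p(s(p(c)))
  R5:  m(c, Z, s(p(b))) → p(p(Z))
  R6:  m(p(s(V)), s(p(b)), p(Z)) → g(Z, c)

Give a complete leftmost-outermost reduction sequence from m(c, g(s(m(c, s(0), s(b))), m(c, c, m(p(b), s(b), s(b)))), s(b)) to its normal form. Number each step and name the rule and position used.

1. m(c, g(s(m(c, s(0), s(b))), m(c, c, m(p(b), s(b), s(b)))), s(b))  →  m(c, g(s(s(c)), m(c, c, m(p(b), s(b), s(b)))), s(b))   [R2 at 2.1.1]
2. m(c, g(s(s(c)), m(c, c, m(p(b), s(b), s(b)))), s(b))  →  m(c, g(s(s(c)), m(c, c, s(p(b)))), s(b))   [R2 at 2.2.3]
3. m(c, g(s(s(c)), m(c, c, s(p(b)))), s(b))  →  m(c, g(s(s(c)), p(p(c))), s(b))   [R5 at 2.2]
4. m(c, g(s(s(c)), p(p(c))), s(b))  →  m(c, s(0), s(b))   [R1 at 2]
5. m(c, s(0), s(b))  →  s(c)   [R2 at ε]

s(c)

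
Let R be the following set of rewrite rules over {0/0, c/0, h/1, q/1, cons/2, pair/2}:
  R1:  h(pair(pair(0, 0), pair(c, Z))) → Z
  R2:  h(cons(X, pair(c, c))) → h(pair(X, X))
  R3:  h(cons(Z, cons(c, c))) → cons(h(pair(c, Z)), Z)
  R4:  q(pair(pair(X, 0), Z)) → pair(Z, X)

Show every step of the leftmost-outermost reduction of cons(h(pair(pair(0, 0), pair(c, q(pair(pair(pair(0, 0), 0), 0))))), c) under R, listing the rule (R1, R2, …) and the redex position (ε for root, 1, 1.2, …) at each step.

cons(pair(0, pair(0, 0)), c)

1. cons(h(pair(pair(0, 0), pair(c, q(pair(pair(pair(0, 0), 0), 0))))), c)  →  cons(q(pair(pair(pair(0, 0), 0), 0)), c)   [R1 at 1]
2. cons(q(pair(pair(pair(0, 0), 0), 0)), c)  →  cons(pair(0, pair(0, 0)), c)   [R4 at 1]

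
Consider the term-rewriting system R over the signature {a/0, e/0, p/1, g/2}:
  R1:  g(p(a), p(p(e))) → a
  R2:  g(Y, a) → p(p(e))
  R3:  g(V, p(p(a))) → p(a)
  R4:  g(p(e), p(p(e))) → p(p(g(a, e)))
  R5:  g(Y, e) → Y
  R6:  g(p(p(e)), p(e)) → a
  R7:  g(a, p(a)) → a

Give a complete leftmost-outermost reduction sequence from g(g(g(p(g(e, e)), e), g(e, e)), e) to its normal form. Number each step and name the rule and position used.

1. g(g(g(p(g(e, e)), e), g(e, e)), e)  →  g(g(p(g(e, e)), e), g(e, e))   [R5 at ε]
2. g(g(p(g(e, e)), e), g(e, e))  →  g(p(g(e, e)), g(e, e))   [R5 at 1]
3. g(p(g(e, e)), g(e, e))  →  g(p(e), g(e, e))   [R5 at 1.1]
4. g(p(e), g(e, e))  →  g(p(e), e)   [R5 at 2]
5. g(p(e), e)  →  p(e)   [R5 at ε]

p(e)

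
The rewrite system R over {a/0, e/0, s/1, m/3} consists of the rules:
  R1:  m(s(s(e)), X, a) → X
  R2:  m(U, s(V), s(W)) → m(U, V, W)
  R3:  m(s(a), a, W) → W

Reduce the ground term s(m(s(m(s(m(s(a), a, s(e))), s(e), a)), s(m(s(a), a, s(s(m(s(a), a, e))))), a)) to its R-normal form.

s(s(s(s(e))))

1. s(m(s(m(s(m(s(a), a, s(e))), s(e), a)), s(m(s(a), a, s(s(m(s(a), a, e))))), a))  →  s(m(s(m(s(s(e)), s(e), a)), s(m(s(a), a, s(s(m(s(a), a, e))))), a))   [R3 at 1.1.1.1.1]
2. s(m(s(m(s(s(e)), s(e), a)), s(m(s(a), a, s(s(m(s(a), a, e))))), a))  →  s(m(s(s(e)), s(m(s(a), a, s(s(m(s(a), a, e))))), a))   [R1 at 1.1.1]
3. s(m(s(s(e)), s(m(s(a), a, s(s(m(s(a), a, e))))), a))  →  s(s(m(s(a), a, s(s(m(s(a), a, e))))))   [R1 at 1]
4. s(s(m(s(a), a, s(s(m(s(a), a, e))))))  →  s(s(s(s(m(s(a), a, e)))))   [R3 at 1.1]
5. s(s(s(s(m(s(a), a, e)))))  →  s(s(s(s(e))))   [R3 at 1.1.1.1]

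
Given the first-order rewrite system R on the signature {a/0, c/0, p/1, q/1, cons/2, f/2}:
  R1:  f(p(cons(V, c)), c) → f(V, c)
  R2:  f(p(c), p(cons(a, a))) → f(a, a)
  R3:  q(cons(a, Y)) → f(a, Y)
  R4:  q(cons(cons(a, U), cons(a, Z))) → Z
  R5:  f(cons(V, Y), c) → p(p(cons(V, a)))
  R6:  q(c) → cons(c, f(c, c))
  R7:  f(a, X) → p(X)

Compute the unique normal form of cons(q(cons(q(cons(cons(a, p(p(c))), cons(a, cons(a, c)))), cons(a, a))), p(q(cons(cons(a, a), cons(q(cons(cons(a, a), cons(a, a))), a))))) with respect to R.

cons(a, p(a))

1. cons(q(cons(q(cons(cons(a, p(p(c))), cons(a, cons(a, c)))), cons(a, a))), p(q(cons(cons(a, a), cons(q(cons(cons(a, a), cons(a, a))), a)))))  →  cons(q(cons(cons(a, c), cons(a, a))), p(q(cons(cons(a, a), cons(q(cons(cons(a, a), cons(a, a))), a)))))   [R4 at 1.1.1]
2. cons(q(cons(cons(a, c), cons(a, a))), p(q(cons(cons(a, a), cons(q(cons(cons(a, a), cons(a, a))), a)))))  →  cons(a, p(q(cons(cons(a, a), cons(q(cons(cons(a, a), cons(a, a))), a)))))   [R4 at 1]
3. cons(a, p(q(cons(cons(a, a), cons(q(cons(cons(a, a), cons(a, a))), a)))))  →  cons(a, p(q(cons(cons(a, a), cons(a, a)))))   [R4 at 2.1.1.2.1]
4. cons(a, p(q(cons(cons(a, a), cons(a, a)))))  →  cons(a, p(a))   [R4 at 2.1]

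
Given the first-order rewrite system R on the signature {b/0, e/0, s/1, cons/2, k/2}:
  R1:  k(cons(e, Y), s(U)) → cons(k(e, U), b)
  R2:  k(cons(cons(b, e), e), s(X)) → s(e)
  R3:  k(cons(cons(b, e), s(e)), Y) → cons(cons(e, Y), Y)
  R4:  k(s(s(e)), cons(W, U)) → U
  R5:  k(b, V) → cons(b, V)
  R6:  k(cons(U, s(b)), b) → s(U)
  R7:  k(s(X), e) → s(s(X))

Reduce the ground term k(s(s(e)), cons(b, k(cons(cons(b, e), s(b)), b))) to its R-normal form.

s(cons(b, e))

1. k(s(s(e)), cons(b, k(cons(cons(b, e), s(b)), b)))  →  k(cons(cons(b, e), s(b)), b)   [R4 at ε]
2. k(cons(cons(b, e), s(b)), b)  →  s(cons(b, e))   [R6 at ε]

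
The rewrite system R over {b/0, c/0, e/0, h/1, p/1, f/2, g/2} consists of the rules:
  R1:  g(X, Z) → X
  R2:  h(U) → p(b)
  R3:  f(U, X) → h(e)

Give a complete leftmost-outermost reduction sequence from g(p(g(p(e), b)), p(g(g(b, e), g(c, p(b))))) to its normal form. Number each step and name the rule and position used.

p(p(e))

1. g(p(g(p(e), b)), p(g(g(b, e), g(c, p(b)))))  →  p(g(p(e), b))   [R1 at ε]
2. p(g(p(e), b))  →  p(p(e))   [R1 at 1]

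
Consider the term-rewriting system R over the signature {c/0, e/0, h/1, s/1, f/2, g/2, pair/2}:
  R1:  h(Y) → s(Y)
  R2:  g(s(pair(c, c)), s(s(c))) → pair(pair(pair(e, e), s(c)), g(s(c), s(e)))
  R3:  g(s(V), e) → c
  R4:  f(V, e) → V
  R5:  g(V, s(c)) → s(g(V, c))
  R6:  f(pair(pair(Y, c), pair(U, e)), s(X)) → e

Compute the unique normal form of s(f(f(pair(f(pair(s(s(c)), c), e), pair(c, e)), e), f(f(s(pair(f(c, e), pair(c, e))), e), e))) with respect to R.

s(e)

1. s(f(f(pair(f(pair(s(s(c)), c), e), pair(c, e)), e), f(f(s(pair(f(c, e), pair(c, e))), e), e)))  →  s(f(pair(f(pair(s(s(c)), c), e), pair(c, e)), f(f(s(pair(f(c, e), pair(c, e))), e), e)))   [R4 at 1.1]
2. s(f(pair(f(pair(s(s(c)), c), e), pair(c, e)), f(f(s(pair(f(c, e), pair(c, e))), e), e)))  →  s(f(pair(pair(s(s(c)), c), pair(c, e)), f(f(s(pair(f(c, e), pair(c, e))), e), e)))   [R4 at 1.1.1]
3. s(f(pair(pair(s(s(c)), c), pair(c, e)), f(f(s(pair(f(c, e), pair(c, e))), e), e)))  →  s(f(pair(pair(s(s(c)), c), pair(c, e)), f(s(pair(f(c, e), pair(c, e))), e)))   [R4 at 1.2]
4. s(f(pair(pair(s(s(c)), c), pair(c, e)), f(s(pair(f(c, e), pair(c, e))), e)))  →  s(f(pair(pair(s(s(c)), c), pair(c, e)), s(pair(f(c, e), pair(c, e)))))   [R4 at 1.2]
5. s(f(pair(pair(s(s(c)), c), pair(c, e)), s(pair(f(c, e), pair(c, e)))))  →  s(e)   [R6 at 1]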